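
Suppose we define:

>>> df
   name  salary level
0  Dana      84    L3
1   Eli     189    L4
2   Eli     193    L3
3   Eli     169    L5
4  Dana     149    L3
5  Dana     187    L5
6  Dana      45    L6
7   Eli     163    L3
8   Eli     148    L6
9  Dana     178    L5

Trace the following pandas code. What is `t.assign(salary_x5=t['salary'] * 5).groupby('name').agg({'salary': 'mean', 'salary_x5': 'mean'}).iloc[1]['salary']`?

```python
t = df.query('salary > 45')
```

172.4

filter rows where salary > 45:
   name  salary level
0  Dana      84    L3
1   Eli     189    L4
2   Eli     193    L3
3   Eli     169    L5
4  Dana     149    L3
5  Dana     187    L5
7   Eli     163    L3
8   Eli     148    L6
9  Dana     178    L5
add column salary_x5 = t['salary'] * 5:
   name  salary level  salary_x5
0  Dana      84    L3        420
1   Eli     189    L4        945
2   Eli     193    L3        965
3   Eli     169    L5        845
4  Dana     149    L3        745
5  Dana     187    L5        935
7   Eli     163    L3        815
8   Eli     148    L6        740
9  Dana     178    L5        890
group by name: mean(salary), mean(salary_x5):
      salary  salary_x5
name                   
Dana   149.5      747.5
Eli    172.4      862.0
Reading off the value at position 1, column 'salary', we get 172.4.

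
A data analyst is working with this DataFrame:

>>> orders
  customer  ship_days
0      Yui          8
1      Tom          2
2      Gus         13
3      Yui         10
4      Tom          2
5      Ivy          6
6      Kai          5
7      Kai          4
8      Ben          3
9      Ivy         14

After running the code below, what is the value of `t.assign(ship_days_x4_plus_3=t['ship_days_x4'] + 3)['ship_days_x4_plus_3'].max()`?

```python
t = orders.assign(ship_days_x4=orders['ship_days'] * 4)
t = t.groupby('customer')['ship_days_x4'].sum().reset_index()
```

83

add column ship_days_x4 = orders['ship_days'] * 4:
  customer  ship_days  ship_days_x4
0      Yui          8            32
1      Tom          2             8
2      Gus         13            52
3      Yui         10            40
4      Tom          2             8
5      Ivy          6            24
6      Kai          5            20
7      Kai          4            16
8      Ben          3            12
9      Ivy         14            56
group by customer, sum of ship_days_x4:
customer
Ben    12
Gus    52
Ivy    80
Kai    36
Tom    16
Yui    72
Name: ship_days_x4, dtype: int64
reset_index():
  customer  ship_days_x4
0      Ben            12
1      Gus            52
2      Ivy            80
3      Kai            36
4      Tom            16
5      Yui            72
add column ship_days_x4_plus_3 = t['ship_days_x4'] + 3:
  customer  ship_days_x4  ship_days_x4_plus_3
0      Ben            12                   15
1      Gus            52                   55
2      Ivy            80                   83
3      Kai            36                   39
4      Tom            16                   19
5      Yui            72                   75
Reading off the max of column 'ship_days_x4_plus_3', we get 83.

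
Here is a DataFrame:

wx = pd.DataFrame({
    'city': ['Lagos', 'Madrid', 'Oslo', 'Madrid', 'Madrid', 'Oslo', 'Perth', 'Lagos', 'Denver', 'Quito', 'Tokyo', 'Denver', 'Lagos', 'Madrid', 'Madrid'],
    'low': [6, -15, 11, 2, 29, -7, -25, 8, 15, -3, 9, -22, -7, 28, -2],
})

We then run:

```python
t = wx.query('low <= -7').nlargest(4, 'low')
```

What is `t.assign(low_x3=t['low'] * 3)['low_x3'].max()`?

-21

filter rows where low <= -7:
      city  low
1   Madrid  -15
5     Oslo   -7
6    Perth  -25
11  Denver  -22
12   Lagos   -7
take 4 rows with largest low:
      city  low
5     Oslo   -7
12   Lagos   -7
1   Madrid  -15
11  Denver  -22
add column low_x3 = t['low'] * 3:
      city  low  low_x3
5     Oslo   -7     -21
12   Lagos   -7     -21
1   Madrid  -15     -45
11  Denver  -22     -66
Finally, max of column 'low_x3' = -21.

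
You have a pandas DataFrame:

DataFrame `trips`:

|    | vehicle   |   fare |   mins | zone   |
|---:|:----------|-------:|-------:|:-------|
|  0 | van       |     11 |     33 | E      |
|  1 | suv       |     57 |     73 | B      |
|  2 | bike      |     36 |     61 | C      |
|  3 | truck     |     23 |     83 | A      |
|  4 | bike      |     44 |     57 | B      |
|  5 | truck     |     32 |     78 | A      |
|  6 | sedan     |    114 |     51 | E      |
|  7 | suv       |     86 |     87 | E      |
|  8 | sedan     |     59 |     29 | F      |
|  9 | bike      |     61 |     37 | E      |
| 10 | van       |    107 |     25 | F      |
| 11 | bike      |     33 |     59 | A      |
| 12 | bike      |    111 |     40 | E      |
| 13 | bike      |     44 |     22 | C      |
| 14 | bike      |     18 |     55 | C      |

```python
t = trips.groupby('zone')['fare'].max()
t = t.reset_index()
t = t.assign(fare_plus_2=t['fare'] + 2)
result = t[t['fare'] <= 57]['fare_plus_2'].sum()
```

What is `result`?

group by zone, max of fare:
zone
A     33
B     57
C     44
E    114
F    107
Name: fare, dtype: int64
reset_index():
  zone  fare
0    A    33
1    B    57
2    C    44
3    E   114
4    F   107
add column fare_plus_2 = t['fare'] + 2:
  zone  fare  fare_plus_2
0    A    33           35
1    B    57           59
2    C    44           46
3    E   114          116
4    F   107          109
filter rows where fare <= 57:
  zone  fare  fare_plus_2
0    A    33           35
1    B    57           59
2    C    44           46

140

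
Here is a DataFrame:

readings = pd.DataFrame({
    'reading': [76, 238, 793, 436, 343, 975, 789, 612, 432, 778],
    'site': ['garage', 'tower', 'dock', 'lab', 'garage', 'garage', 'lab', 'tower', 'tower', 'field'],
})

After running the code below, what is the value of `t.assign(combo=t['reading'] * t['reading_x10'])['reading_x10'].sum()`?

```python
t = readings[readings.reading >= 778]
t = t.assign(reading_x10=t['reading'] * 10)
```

filter rows where reading >= 778:
   reading    site
2      793    dock
5      975  garage
6      789     lab
9      778   field
add column reading_x10 = t['reading'] * 10:
   reading    site  reading_x10
2      793    dock         7930
5      975  garage         9750
6      789     lab         7890
9      778   field         7780
add column combo = t['reading'] * t['reading_x10']:
   reading    site  reading_x10    combo
2      793    dock         7930  6288490
5      975  garage         9750  9506250
6      789     lab         7890  6225210
9      778   field         7780  6052840

33350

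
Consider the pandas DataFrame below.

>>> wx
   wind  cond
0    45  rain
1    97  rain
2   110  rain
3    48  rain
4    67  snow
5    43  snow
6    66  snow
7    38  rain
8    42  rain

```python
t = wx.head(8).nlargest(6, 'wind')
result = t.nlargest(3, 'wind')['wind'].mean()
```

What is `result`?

take first 8 rows:
   wind  cond
0    45  rain
1    97  rain
2   110  rain
3    48  rain
4    67  snow
5    43  snow
6    66  snow
7    38  rain
take 6 rows with largest wind:
   wind  cond
2   110  rain
1    97  rain
4    67  snow
6    66  snow
3    48  rain
0    45  rain
take 3 rows with largest wind:
   wind  cond
2   110  rain
1    97  rain
4    67  snow
Hence 91.3333333333.

91.3333333333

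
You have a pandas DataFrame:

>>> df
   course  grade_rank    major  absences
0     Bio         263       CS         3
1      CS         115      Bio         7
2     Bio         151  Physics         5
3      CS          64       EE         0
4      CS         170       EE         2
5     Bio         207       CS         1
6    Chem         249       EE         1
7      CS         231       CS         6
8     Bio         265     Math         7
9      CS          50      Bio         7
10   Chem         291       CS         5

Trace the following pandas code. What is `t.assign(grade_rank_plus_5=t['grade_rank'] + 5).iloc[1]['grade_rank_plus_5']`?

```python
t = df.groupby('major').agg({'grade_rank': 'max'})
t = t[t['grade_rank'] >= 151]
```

254

group by major, max of grade_rank:
         grade_rank
major              
Bio             115
CS              291
EE              249
Math            265
Physics         151
filter rows where grade_rank >= 151:
         grade_rank
major              
CS              291
EE              249
Math            265
Physics         151
add column grade_rank_plus_5 = t['grade_rank'] + 5:
         grade_rank  grade_rank_plus_5
major                                 
CS              291                296
EE              249                254
Math            265                270
Physics         151                156
Taking the value at position 1, column 'grade_rank_plus_5' gives 254.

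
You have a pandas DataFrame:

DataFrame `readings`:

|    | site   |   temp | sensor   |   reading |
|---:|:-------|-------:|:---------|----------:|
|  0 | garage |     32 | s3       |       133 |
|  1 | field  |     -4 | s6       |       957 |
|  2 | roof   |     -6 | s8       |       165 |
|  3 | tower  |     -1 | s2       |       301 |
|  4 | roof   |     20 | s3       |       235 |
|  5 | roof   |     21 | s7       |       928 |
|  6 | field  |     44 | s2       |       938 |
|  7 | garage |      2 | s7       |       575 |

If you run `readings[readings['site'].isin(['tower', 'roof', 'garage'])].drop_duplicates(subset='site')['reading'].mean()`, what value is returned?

filter rows where site in ['tower', 'roof', 'garage']:
     site  temp sensor  reading
0  garage    32     s3      133
2    roof    -6     s8      165
3   tower    -1     s2      301
4    roof    20     s3      235
5    roof    21     s7      928
7  garage     2     s7      575
drop duplicate site (keep=first):
     site  temp sensor  reading
0  garage    32     s3      133
2    roof    -6     s8      165
3   tower    -1     s2      301
Hence 199.666666667.

199.666666667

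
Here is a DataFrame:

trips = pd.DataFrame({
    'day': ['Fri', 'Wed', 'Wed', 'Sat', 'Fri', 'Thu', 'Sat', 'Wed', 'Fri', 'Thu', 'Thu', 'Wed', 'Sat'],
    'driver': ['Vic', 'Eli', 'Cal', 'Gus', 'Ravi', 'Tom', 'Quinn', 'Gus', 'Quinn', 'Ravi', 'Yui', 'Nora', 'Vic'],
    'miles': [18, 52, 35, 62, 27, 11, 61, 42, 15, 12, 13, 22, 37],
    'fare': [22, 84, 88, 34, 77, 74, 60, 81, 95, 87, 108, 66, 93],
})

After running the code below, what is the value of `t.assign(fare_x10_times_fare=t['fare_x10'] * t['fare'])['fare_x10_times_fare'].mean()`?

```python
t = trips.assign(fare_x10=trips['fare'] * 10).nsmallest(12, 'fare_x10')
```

56337.5

add column fare_x10 = trips['fare'] * 10:
    day driver  miles  fare  fare_x10
0   Fri    Vic     18    22       220
1   Wed    Eli     52    84       840
2   Wed    Cal     35    88       880
3   Sat    Gus     62    34       340
4   Fri   Ravi     27    77       770
5   Thu    Tom     11    74       740
6   Sat  Quinn     61    60       600
7   Wed    Gus     42    81       810
8   Fri  Quinn     15    95       950
9   Thu   Ravi     12    87       870
10  Thu    Yui     13   108      1080
11  Wed   Nora     22    66       660
12  Sat    Vic     37    93       930
take 12 rows with smallest fare_x10:
    day driver  miles  fare  fare_x10
0   Fri    Vic     18    22       220
3   Sat    Gus     62    34       340
6   Sat  Quinn     61    60       600
11  Wed   Nora     22    66       660
5   Thu    Tom     11    74       740
4   Fri   Ravi     27    77       770
7   Wed    Gus     42    81       810
1   Wed    Eli     52    84       840
9   Thu   Ravi     12    87       870
2   Wed    Cal     35    88       880
12  Sat    Vic     37    93       930
8   Fri  Quinn     15    95       950
add column fare_x10_times_fare = t['fare_x10'] * t['fare']:
    day driver  miles  fare  fare_x10  fare_x10_times_fare
0   Fri    Vic     18    22       220                 4840
3   Sat    Gus     62    34       340                11560
6   Sat  Quinn     61    60       600                36000
11  Wed   Nora     22    66       660                43560
5   Thu    Tom     11    74       740                54760
4   Fri   Ravi     27    77       770                59290
7   Wed    Gus     42    81       810                65610
1   Wed    Eli     52    84       840                70560
9   Thu   Ravi     12    87       870                75690
2   Wed    Cal     35    88       880                77440
12  Sat    Vic     37    93       930                86490
8   Fri  Quinn     15    95       950                90250
Taking the mean of column 'fare_x10_times_fare' gives 56337.5.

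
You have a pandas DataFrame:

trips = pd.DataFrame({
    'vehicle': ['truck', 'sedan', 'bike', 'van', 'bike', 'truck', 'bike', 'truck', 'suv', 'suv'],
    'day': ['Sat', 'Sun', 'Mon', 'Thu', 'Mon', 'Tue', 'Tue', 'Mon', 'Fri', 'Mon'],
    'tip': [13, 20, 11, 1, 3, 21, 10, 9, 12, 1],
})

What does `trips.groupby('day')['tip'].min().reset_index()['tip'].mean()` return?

9.5

group by day, min of tip:
day
Fri    12
Mon     1
Sat    13
Sun    20
Thu     1
Tue    10
Name: tip, dtype: int64
reset_index():
   day  tip
0  Fri   12
1  Mon    1
2  Sat   13
3  Sun   20
4  Thu    1
5  Tue   10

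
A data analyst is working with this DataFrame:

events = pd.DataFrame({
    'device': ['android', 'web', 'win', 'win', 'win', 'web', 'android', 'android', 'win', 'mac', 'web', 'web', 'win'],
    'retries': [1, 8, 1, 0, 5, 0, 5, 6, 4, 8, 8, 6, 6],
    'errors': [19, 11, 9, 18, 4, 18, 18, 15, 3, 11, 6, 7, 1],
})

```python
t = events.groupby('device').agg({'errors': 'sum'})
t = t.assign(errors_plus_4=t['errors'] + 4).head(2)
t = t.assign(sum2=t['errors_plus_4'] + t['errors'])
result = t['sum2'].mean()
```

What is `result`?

group by device, sum of errors:
         errors
device         
android      52
mac          11
web          42
win          35
add column errors_plus_4 = t['errors'] + 4:
         errors  errors_plus_4
device                        
android      52             56
mac          11             15
web          42             46
win          35             39
take first 2 rows:
         errors  errors_plus_4
device                        
android      52             56
mac          11             15
add column sum2 = t['errors_plus_4'] + t['errors']:
         errors  errors_plus_4  sum2
device                              
android      52             56   108
mac          11             15    26
Finally, mean of column 'sum2' = 67.0.

67.0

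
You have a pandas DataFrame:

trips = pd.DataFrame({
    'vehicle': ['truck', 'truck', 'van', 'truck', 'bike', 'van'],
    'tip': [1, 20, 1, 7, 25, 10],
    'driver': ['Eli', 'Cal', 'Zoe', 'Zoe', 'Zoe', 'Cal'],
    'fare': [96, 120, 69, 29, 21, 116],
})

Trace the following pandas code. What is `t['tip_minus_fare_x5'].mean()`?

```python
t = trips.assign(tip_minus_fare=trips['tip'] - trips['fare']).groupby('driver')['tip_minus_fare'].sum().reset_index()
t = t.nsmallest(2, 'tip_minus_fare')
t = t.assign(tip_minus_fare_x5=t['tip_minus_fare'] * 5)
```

-752.5

add column tip_minus_fare = trips['tip'] - trips['fare']:
  vehicle  tip driver  fare  tip_minus_fare
0   truck    1    Eli    96             -95
1   truck   20    Cal   120            -100
2     van    1    Zoe    69             -68
3   truck    7    Zoe    29             -22
4    bike   25    Zoe    21               4
5     van   10    Cal   116            -106
group by driver, sum of tip_minus_fare:
driver
Cal   -206
Eli    -95
Zoe    -86
Name: tip_minus_fare, dtype: int64
reset_index():
  driver  tip_minus_fare
0    Cal            -206
1    Eli             -95
2    Zoe             -86
take 2 rows with smallest tip_minus_fare:
  driver  tip_minus_fare
0    Cal            -206
1    Eli             -95
add column tip_minus_fare_x5 = t['tip_minus_fare'] * 5:
  driver  tip_minus_fare  tip_minus_fare_x5
0    Cal            -206              -1030
1    Eli             -95               -475
Finally, mean of column 'tip_minus_fare_x5' = -752.5.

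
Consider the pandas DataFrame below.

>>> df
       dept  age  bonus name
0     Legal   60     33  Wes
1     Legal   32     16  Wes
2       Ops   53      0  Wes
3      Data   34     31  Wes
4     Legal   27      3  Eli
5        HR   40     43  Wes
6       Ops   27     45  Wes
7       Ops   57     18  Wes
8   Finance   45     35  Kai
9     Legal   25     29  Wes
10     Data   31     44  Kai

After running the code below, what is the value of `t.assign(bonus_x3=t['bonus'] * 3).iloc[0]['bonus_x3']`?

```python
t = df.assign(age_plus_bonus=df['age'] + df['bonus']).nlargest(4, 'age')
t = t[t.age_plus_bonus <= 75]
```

54

add column age_plus_bonus = df['age'] + df['bonus']:
       dept  age  bonus name  age_plus_bonus
0     Legal   60     33  Wes              93
1     Legal   32     16  Wes              48
2       Ops   53      0  Wes              53
3      Data   34     31  Wes              65
4     Legal   27      3  Eli              30
5        HR   40     43  Wes              83
6       Ops   27     45  Wes              72
7       Ops   57     18  Wes              75
8   Finance   45     35  Kai              80
9     Legal   25     29  Wes              54
10     Data   31     44  Kai              75
take 4 rows with largest age:
      dept  age  bonus name  age_plus_bonus
0    Legal   60     33  Wes              93
7      Ops   57     18  Wes              75
2      Ops   53      0  Wes              53
8  Finance   45     35  Kai              80
filter rows where age_plus_bonus <= 75:
  dept  age  bonus name  age_plus_bonus
7  Ops   57     18  Wes              75
2  Ops   53      0  Wes              53
add column bonus_x3 = t['bonus'] * 3:
  dept  age  bonus name  age_plus_bonus  bonus_x3
7  Ops   57     18  Wes              75        54
2  Ops   53      0  Wes              53         0
Reading off the value at position 0, column 'bonus_x3', we get 54.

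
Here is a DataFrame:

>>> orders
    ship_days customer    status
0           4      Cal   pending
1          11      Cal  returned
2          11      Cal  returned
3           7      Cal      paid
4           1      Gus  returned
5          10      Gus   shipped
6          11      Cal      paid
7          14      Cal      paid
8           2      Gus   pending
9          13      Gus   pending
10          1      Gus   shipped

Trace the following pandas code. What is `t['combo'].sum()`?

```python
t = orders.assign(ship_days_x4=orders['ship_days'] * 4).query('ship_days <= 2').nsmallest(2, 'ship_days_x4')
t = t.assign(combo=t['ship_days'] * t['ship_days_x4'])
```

add column ship_days_x4 = orders['ship_days'] * 4:
    ship_days customer    status  ship_days_x4
0           4      Cal   pending            16
1          11      Cal  returned            44
2          11      Cal  returned            44
3           7      Cal      paid            28
4           1      Gus  returned             4
5          10      Gus   shipped            40
6          11      Cal      paid            44
7          14      Cal      paid            56
8           2      Gus   pending             8
9          13      Gus   pending            52
10          1      Gus   shipped             4
filter rows where ship_days <= 2:
    ship_days customer    status  ship_days_x4
4           1      Gus  returned             4
8           2      Gus   pending             8
10          1      Gus   shipped             4
take 2 rows with smallest ship_days_x4:
    ship_days customer    status  ship_days_x4
4           1      Gus  returned             4
10          1      Gus   shipped             4
add column combo = t['ship_days'] * t['ship_days_x4']:
    ship_days customer    status  ship_days_x4  combo
4           1      Gus  returned             4      4
10          1      Gus   shipped             4      4
So sum() = 8.

8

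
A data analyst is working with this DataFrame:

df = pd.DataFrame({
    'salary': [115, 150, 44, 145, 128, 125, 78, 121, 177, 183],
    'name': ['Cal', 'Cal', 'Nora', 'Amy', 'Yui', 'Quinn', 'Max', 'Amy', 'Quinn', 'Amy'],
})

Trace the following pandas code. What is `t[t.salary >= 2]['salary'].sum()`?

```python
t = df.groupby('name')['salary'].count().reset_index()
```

group by name, count of salary:
name
Amy      3
Cal      2
Max      1
Nora     1
Quinn    2
Yui      1
Name: salary, dtype: int64
reset_index():
    name  salary
0    Amy       3
1    Cal       2
2    Max       1
3   Nora       1
4  Quinn       2
5    Yui       1
filter rows where salary >= 2:
    name  salary
0    Amy       3
1    Cal       2
4  Quinn       2

7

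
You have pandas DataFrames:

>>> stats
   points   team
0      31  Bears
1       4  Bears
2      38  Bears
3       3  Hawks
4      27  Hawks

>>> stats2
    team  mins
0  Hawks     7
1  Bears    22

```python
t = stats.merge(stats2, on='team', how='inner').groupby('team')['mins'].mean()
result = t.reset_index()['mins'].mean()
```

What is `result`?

merge on 'team' (how='inner') → 5 rows:
   points   team  mins
0      31  Bears    22
1       4  Bears    22
2      38  Bears    22
3       3  Hawks     7
4      27  Hawks     7
group by team, mean of mins:
team
Bears    22.0
Hawks     7.0
Name: mins, dtype: float64
reset_index():
    team  mins
0  Bears  22.0
1  Hawks   7.0
Taking the mean of column 'mins' gives 14.5.

14.5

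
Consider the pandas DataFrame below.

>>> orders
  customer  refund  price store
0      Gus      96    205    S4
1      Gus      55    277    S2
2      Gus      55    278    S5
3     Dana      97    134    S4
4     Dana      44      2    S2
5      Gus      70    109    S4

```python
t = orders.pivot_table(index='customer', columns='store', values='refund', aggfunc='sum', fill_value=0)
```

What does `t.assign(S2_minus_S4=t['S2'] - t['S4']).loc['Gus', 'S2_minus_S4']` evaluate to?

pivot: rows=customer, cols=store, sum(refund):
store     S2   S4  S5
customer             
Dana      44   97   0
Gus       55  166  55
add column S2_minus_S4 = t['S2'] - t['S4']:
store     S2   S4  S5  S2_minus_S4
customer                          
Dana      44   97   0          -53
Gus       55  166  55         -111
value at row 'Gus', column 'S2_minus_S4' → -111

-111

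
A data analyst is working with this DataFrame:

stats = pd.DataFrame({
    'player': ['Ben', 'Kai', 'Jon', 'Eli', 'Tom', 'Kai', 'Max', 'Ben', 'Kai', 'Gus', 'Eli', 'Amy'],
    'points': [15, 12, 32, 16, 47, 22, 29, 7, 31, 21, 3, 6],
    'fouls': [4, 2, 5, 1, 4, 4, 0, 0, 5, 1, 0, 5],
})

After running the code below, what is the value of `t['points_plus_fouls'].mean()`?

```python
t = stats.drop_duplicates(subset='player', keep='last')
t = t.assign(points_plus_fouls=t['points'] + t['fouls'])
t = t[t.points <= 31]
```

drop duplicate player (keep=last):
   player  points  fouls
2     Jon      32      5
4     Tom      47      4
6     Max      29      0
7     Ben       7      0
8     Kai      31      5
9     Gus      21      1
10    Eli       3      0
11    Amy       6      5
add column points_plus_fouls = t['points'] + t['fouls']:
   player  points  fouls  points_plus_fouls
2     Jon      32      5                 37
4     Tom      47      4                 51
6     Max      29      0                 29
7     Ben       7      0                  7
8     Kai      31      5                 36
9     Gus      21      1                 22
10    Eli       3      0                  3
11    Amy       6      5                 11
filter rows where points <= 31:
   player  points  fouls  points_plus_fouls
6     Max      29      0                 29
7     Ben       7      0                  7
8     Kai      31      5                 36
9     Gus      21      1                 22
10    Eli       3      0                  3
11    Amy       6      5                 11
So mean() = 18.0.

18.0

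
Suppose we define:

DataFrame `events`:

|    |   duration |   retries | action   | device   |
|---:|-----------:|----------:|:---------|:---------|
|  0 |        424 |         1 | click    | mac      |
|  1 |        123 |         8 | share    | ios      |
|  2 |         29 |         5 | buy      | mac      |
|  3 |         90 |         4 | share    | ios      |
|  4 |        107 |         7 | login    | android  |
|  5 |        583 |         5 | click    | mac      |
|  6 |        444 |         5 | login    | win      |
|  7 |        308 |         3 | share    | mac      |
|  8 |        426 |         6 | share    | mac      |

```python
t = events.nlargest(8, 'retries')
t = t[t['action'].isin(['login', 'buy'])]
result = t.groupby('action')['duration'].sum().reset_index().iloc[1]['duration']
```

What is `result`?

551

take 8 rows with largest retries:
   duration  retries action   device
1       123        8  share      ios
4       107        7  login  android
8       426        6  share      mac
2        29        5    buy      mac
5       583        5  click      mac
6       444        5  login      win
3        90        4  share      ios
7       308        3  share      mac
filter rows where action in ['login', 'buy']:
   duration  retries action   device
4       107        7  login  android
2        29        5    buy      mac
6       444        5  login      win
group by action, sum of duration:
action
buy       29
login    551
Name: duration, dtype: int64
reset_index():
  action  duration
0    buy        29
1  login       551
The value at position 1, column 'duration' is 551.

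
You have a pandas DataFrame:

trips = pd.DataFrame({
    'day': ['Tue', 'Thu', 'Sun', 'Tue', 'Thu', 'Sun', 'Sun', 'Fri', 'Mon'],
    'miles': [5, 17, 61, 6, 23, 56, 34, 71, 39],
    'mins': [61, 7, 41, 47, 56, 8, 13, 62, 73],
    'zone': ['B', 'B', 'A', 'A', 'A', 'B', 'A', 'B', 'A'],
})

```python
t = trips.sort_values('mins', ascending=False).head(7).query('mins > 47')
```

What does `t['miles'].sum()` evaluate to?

sort by mins descending:
   day  miles  mins zone
8  Mon     39    73    A
7  Fri     71    62    B
0  Tue      5    61    B
4  Thu     23    56    A
3  Tue      6    47    A
2  Sun     61    41    A
6  Sun     34    13    A
5  Sun     56     8    B
1  Thu     17     7    B
take first 7 rows:
   day  miles  mins zone
8  Mon     39    73    A
7  Fri     71    62    B
0  Tue      5    61    B
4  Thu     23    56    A
3  Tue      6    47    A
2  Sun     61    41    A
6  Sun     34    13    A
filter rows where mins > 47:
   day  miles  mins zone
8  Mon     39    73    A
7  Fri     71    62    B
0  Tue      5    61    B
4  Thu     23    56    A
Hence 138.

138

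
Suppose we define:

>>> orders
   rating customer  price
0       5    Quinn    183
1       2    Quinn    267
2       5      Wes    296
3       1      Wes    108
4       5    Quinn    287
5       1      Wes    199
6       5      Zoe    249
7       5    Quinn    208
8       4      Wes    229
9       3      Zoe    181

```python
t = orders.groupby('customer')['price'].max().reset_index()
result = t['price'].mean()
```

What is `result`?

group by customer, max of price:
customer
Quinn    287
Wes      296
Zoe      249
Name: price, dtype: int64
reset_index():
  customer  price
0    Quinn    287
1      Wes    296
2      Zoe    249

277.333333333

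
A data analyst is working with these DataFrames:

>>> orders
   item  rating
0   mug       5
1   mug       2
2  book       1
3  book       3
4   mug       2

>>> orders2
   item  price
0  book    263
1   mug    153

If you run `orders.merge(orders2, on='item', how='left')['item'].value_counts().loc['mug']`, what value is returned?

merge on 'item' (how='left') → 5 rows:
   item  rating  price
0   mug       5    153
1   mug       2    153
2  book       1    263
3  book       3    263
4   mug       2    153
value_counts of item:
item
mug     3
book    2
Name: count, dtype: int64
The value at index 'mug' is 3.

3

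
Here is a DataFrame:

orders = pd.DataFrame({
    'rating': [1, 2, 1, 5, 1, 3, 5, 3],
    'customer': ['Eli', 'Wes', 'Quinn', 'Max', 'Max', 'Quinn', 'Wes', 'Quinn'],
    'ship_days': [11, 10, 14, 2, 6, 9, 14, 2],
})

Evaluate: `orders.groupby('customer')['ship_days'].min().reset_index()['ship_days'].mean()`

group by customer, min of ship_days:
customer
Eli      11
Max       2
Quinn     2
Wes      10
Name: ship_days, dtype: int64
reset_index():
  customer  ship_days
0      Eli         11
1      Max          2
2    Quinn          2
3      Wes         10
Taking the mean of column 'ship_days' gives 6.25.

6.25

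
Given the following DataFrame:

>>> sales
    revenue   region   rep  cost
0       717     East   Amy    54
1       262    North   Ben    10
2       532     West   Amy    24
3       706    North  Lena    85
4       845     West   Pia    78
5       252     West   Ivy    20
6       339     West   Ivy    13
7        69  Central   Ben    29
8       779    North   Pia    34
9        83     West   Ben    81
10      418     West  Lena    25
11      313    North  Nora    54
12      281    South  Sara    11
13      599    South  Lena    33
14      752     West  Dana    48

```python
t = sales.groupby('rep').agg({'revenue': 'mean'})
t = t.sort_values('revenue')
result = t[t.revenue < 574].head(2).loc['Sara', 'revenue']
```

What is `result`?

group by rep, mean of revenue:
         revenue
rep             
Amy   624.500000
Ben   138.000000
Dana  752.000000
Ivy   295.500000
Lena  574.333333
Nora  313.000000
Pia   812.000000
Sara  281.000000
sort by revenue:
         revenue
rep             
Ben   138.000000
Sara  281.000000
Ivy   295.500000
Nora  313.000000
Lena  574.333333
Amy   624.500000
Dana  752.000000
Pia   812.000000
filter rows where revenue < 574:
      revenue
rep          
Ben     138.0
Sara    281.0
Ivy     295.5
Nora    313.0
take first 2 rows:
      revenue
rep          
Ben     138.0
Sara    281.0
Then the value at row 'Sara', column 'revenue': 281.0

281.0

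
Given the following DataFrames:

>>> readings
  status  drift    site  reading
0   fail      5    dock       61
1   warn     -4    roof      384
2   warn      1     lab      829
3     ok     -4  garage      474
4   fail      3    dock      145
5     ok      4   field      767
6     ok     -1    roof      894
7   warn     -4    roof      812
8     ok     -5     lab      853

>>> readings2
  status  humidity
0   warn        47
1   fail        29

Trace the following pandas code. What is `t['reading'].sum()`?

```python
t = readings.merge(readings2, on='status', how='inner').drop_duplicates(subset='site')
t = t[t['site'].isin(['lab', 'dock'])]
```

890

merge on 'status' (how='inner') → 5 rows:
  status  drift  site  reading  humidity
0   fail      5  dock       61        29
1   warn     -4  roof      384        47
2   warn      1   lab      829        47
3   fail      3  dock      145        29
4   warn     -4  roof      812        47
drop duplicate site (keep=first):
  status  drift  site  reading  humidity
0   fail      5  dock       61        29
1   warn     -4  roof      384        47
2   warn      1   lab      829        47
filter rows where site in ['lab', 'dock']:
  status  drift  site  reading  humidity
0   fail      5  dock       61        29
2   warn      1   lab      829        47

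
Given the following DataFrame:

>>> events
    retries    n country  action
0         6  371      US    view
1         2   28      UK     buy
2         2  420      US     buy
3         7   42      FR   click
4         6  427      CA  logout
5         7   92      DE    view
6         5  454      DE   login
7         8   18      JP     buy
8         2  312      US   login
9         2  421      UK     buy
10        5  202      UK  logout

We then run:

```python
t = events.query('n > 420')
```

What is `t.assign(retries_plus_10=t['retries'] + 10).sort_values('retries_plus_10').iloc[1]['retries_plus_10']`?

filter rows where n > 420:
   retries    n country  action
4        6  427      CA  logout
6        5  454      DE   login
9        2  421      UK     buy
add column retries_plus_10 = t['retries'] + 10:
   retries    n country  action  retries_plus_10
4        6  427      CA  logout               16
6        5  454      DE   login               15
9        2  421      UK     buy               12
sort by retries_plus_10:
   retries    n country  action  retries_plus_10
9        2  421      UK     buy               12
6        5  454      DE   login               15
4        6  427      CA  logout               16

15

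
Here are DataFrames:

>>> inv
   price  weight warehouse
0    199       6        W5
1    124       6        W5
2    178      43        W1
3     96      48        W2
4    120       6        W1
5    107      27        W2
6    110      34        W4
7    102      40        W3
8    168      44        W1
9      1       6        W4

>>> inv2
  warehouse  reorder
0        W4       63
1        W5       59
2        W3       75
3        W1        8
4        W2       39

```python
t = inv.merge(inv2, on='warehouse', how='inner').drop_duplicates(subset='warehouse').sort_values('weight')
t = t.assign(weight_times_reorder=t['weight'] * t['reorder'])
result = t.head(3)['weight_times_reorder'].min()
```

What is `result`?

354

merge on 'warehouse' (how='inner') → 10 rows:
   price  weight warehouse  reorder
0    199       6        W5       59
1    124       6        W5       59
2    178      43        W1        8
3     96      48        W2       39
4    120       6        W1        8
5    107      27        W2       39
6    110      34        W4       63
7    102      40        W3       75
8    168      44        W1        8
9      1       6        W4       63
drop duplicate warehouse (keep=first):
   price  weight warehouse  reorder
0    199       6        W5       59
2    178      43        W1        8
3     96      48        W2       39
6    110      34        W4       63
7    102      40        W3       75
sort by weight:
   price  weight warehouse  reorder
0    199       6        W5       59
6    110      34        W4       63
7    102      40        W3       75
2    178      43        W1        8
3     96      48        W2       39
add column weight_times_reorder = t['weight'] * t['reorder']:
   price  weight warehouse  reorder  weight_times_reorder
0    199       6        W5       59                   354
6    110      34        W4       63                  2142
7    102      40        W3       75                  3000
2    178      43        W1        8                   344
3     96      48        W2       39                  1872
take first 3 rows:
   price  weight warehouse  reorder  weight_times_reorder
0    199       6        W5       59                   354
6    110      34        W4       63                  2142
7    102      40        W3       75                  3000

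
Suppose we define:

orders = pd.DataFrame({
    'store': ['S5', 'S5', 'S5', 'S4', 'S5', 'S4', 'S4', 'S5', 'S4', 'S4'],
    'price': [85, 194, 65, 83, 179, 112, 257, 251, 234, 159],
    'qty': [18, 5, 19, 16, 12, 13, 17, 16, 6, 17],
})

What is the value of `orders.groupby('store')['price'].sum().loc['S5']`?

774

group by store, sum of price:
store
S4    845
S5    774
Name: price, dtype: int64
Hence 774.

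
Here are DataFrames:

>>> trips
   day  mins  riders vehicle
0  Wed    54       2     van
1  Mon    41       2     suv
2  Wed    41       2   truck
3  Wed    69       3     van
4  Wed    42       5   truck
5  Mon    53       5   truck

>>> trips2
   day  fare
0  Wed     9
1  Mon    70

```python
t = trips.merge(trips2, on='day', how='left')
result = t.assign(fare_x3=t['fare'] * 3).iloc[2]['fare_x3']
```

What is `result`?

27

merge on 'day' (how='left') → 6 rows:
   day  mins  riders vehicle  fare
0  Wed    54       2     van     9
1  Mon    41       2     suv    70
2  Wed    41       2   truck     9
3  Wed    69       3     van     9
4  Wed    42       5   truck     9
5  Mon    53       5   truck    70
add column fare_x3 = t['fare'] * 3:
   day  mins  riders vehicle  fare  fare_x3
0  Wed    54       2     van     9       27
1  Mon    41       2     suv    70      210
2  Wed    41       2   truck     9       27
3  Wed    69       3     van     9       27
4  Wed    42       5   truck     9       27
5  Mon    53       5   truck    70      210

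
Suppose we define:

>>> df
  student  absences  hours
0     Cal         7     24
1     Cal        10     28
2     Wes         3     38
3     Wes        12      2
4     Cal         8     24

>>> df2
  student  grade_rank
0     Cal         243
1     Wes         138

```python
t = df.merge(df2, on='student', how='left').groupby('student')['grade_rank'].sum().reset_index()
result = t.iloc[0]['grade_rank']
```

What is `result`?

merge on 'student' (how='left') → 5 rows:
  student  absences  hours  grade_rank
0     Cal         7     24         243
1     Cal        10     28         243
2     Wes         3     38         138
3     Wes        12      2         138
4     Cal         8     24         243
group by student, sum of grade_rank:
student
Cal    729
Wes    276
Name: grade_rank, dtype: int64
reset_index():
  student  grade_rank
0     Cal         729
1     Wes         276
Hence 729.

729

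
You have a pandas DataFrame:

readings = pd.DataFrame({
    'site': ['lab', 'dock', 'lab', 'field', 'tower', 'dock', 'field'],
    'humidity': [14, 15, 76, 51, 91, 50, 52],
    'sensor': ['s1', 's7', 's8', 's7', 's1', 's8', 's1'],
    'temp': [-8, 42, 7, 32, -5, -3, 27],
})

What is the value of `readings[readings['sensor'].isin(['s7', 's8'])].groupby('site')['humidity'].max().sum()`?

filter rows where sensor in ['s7', 's8']:
    site  humidity sensor  temp
1   dock        15     s7    42
2    lab        76     s8     7
3  field        51     s7    32
5   dock        50     s8    -3
group by site, max of humidity:
site
dock     50
field    51
lab      76
Name: humidity, dtype: int64

177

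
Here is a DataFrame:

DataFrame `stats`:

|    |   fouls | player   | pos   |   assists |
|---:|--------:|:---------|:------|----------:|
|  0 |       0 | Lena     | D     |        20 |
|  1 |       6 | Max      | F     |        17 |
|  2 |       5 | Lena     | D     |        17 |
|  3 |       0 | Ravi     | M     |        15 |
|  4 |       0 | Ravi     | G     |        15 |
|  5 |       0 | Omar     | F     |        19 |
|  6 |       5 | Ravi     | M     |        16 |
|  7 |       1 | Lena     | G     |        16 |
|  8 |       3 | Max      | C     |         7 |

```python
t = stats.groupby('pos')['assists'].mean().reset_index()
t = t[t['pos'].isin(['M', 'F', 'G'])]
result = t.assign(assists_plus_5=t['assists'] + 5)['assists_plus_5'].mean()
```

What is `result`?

21.3333333333

group by pos, mean of assists:
pos
C     7.0
D    18.5
F    18.0
G    15.5
M    15.5
Name: assists, dtype: float64
reset_index():
  pos  assists
0   C      7.0
1   D     18.5
2   F     18.0
3   G     15.5
4   M     15.5
filter rows where pos in ['M', 'F', 'G']:
  pos  assists
2   F     18.0
3   G     15.5
4   M     15.5
add column assists_plus_5 = t['assists'] + 5:
  pos  assists  assists_plus_5
2   F     18.0            23.0
3   G     15.5            20.5
4   M     15.5            20.5
The mean of column 'assists_plus_5' is 21.3333333333.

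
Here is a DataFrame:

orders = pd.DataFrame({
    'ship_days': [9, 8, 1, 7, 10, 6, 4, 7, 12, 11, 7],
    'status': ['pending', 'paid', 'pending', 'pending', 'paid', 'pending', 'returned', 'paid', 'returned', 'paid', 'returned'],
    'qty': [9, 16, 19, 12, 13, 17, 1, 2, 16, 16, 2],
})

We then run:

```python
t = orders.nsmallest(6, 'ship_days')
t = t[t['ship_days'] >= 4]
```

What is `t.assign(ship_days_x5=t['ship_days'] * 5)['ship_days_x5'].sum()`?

take 6 rows with smallest ship_days:
    ship_days    status  qty
2           1   pending   19
6           4  returned    1
5           6   pending   17
3           7   pending   12
7           7      paid    2
10          7  returned    2
filter rows where ship_days >= 4:
    ship_days    status  qty
6           4  returned    1
5           6   pending   17
3           7   pending   12
7           7      paid    2
10          7  returned    2
add column ship_days_x5 = t['ship_days'] * 5:
    ship_days    status  qty  ship_days_x5
6           4  returned    1            20
5           6   pending   17            30
3           7   pending   12            35
7           7      paid    2            35
10          7  returned    2            35
The sum of column 'ship_days_x5' is 155.

155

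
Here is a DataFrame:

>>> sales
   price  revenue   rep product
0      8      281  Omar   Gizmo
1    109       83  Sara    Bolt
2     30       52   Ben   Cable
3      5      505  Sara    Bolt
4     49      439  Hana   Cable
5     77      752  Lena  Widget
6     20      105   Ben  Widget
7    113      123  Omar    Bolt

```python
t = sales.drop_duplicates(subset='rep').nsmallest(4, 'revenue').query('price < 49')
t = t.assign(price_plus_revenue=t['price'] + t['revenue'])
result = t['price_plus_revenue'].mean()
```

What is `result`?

185.5

drop duplicate rep (keep=first):
   price  revenue   rep product
0      8      281  Omar   Gizmo
1    109       83  Sara    Bolt
2     30       52   Ben   Cable
4     49      439  Hana   Cable
5     77      752  Lena  Widget
take 4 rows with smallest revenue:
   price  revenue   rep product
2     30       52   Ben   Cable
1    109       83  Sara    Bolt
0      8      281  Omar   Gizmo
4     49      439  Hana   Cable
filter rows where price < 49:
   price  revenue   rep product
2     30       52   Ben   Cable
0      8      281  Omar   Gizmo
add column price_plus_revenue = t['price'] + t['revenue']:
   price  revenue   rep product  price_plus_revenue
2     30       52   Ben   Cable                  82
0      8      281  Omar   Gizmo                 289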